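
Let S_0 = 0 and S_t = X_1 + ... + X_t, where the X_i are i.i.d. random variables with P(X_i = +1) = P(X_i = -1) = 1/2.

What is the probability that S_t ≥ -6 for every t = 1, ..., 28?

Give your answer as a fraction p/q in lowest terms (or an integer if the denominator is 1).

Let f(t,s) = #length-t paths at position s with S_1..S_t all ≥ -6.
f(t,s) = f(t-1,s-1) + f(t-1,s+1) for s ≥ -6; f(t,s) = 0 for s < -6.
t=0: f(0,0)=1
t=1: f(1,-1)=1 f(1,1)=1
t=2: f(2,-2)=1 f(2,0)=2 f(2,2)=1
t=3: f(3,-3)=1 f(3,-1)=3 f(3,1)=3 f(3,3)=1
t=4: f(4,-4)=1 f(4,-2)=4 f(4,0)=6 f(4,2)=4 f(4,4)=1
t=5: f(5,-5)=1 f(5,-3)=5 f(5,-1)=10 f(5,1)=10 f(5,3)=5 f(5,5)=1
t=6: f(6,-6)=1 f(6,-4)=6 f(6,-2)=15 f(6,0)=20 f(6,2)=15 f(6,4)=6 f(6,6)=1
t=7: f(7,-5)=7 f(7,-3)=21 f(7,-1)=35 f(7,1)=35 f(7,3)=21 f(7,5)=7 f(7,7)=1
t=8: f(8,-6)=7 f(8,-4)=28 f(8,-2)=56 f(8,0)=70 f(8,2)=56 f(8,4)=28 f(8,6)=8 f(8,8)=1
t=9: f(9,-5)=35 f(9,-3)=84 f(9,-1)=126 f(9,1)=126 f(9,3)=84 f(9,5)=36 f(9,7)=9 f(9,9)=1
t=10: f(10,-6)=35 f(10,-4)=119 f(10,-2)=210 f(10,0)=252 f(10,2)=210 f(10,4)=120 f(10,6)=45 f(10,8)=10 f(10,10)=1
t=11: f(11,-5)=154 f(11,-3)=329 f(11,-1)=462 f(11,1)=462 f(11,3)=330 f(11,5)=165 f(11,7)=55 f(11,9)=11 f(11,11)=1
t=12: f(12,-6)=154 f(12,-4)=483 f(12,-2)=791 f(12,0)=924 f(12,2)=792 f(12,4)=495 f(12,6)=220 f(12,8)=66 f(12,10)=12 f(12,12)=1
t=13: f(13,-5)=637 f(13,-3)=1274 f(13,-1)=1715 f(13,1)=1716 f(13,3)=1287 f(13,5)=715 f(13,7)=286 f(13,9)=78 f(13,11)=13 f(13,13)=1
t=14: f(14,-6)=637 f(14,-4)=1911 f(14,-2)=2989 f(14,0)=3431 f(14,2)=3003 f(14,4)=2002 f(14,6)=1001 f(14,8)=364 f(14,10)=91 f(14,12)=14 f(14,14)=1
t=15: f(15,-5)=2548 f(15,-3)=4900 f(15,-1)=6420 f(15,1)=6434 f(15,3)=5005 f(15,5)=3003 f(15,7)=1365 f(15,9)=455 f(15,11)=105 f(15,13)=15 f(15,15)=1
t=16: f(16,-6)=2548 f(16,-4)=7448 f(16,-2)=11320 f(16,0)=12854 f(16,2)=11439 f(16,4)=8008 f(16,6)=4368 f(16,8)=1820 f(16,10)=560 f(16,12)=120 f(16,14)=16 f(16,16)=1
t=17: f(17,-5)=9996 f(17,-3)=18768 f(17,-1)=24174 f(17,1)=24293 f(17,3)=19447 f(17,5)=12376 f(17,7)=6188 f(17,9)=2380 f(17,11)=680 f(17,13)=136 f(17,15)=17 f(17,17)=1
t=18: f(18,-6)=9996 f(18,-4)=28764 f(18,-2)=42942 f(18,0)=48467 f(18,2)=43740 f(18,4)=31823 f(18,6)=18564 f(18,8)=8568 f(18,10)=3060 f(18,12)=816 f(18,14)=153 f(18,16)=18 f(18,18)=1
t=19: f(19,-5)=38760 f(19,-3)=71706 f(19,-1)=91409 f(19,1)=92207 f(19,3)=75563 f(19,5)=50387 f(19,7)=27132 f(19,9)=11628 f(19,11)=3876 f(19,13)=969 f(19,15)=171 f(19,17)=19 f(19,19)=1
t=20: f(20,-6)=38760 f(20,-4)=110466 f(20,-2)=163115 f(20,0)=183616 f(20,2)=167770 f(20,4)=125950 f(20,6)=77519 f(20,8)=38760 f(20,10)=15504 f(20,12)=4845 f(20,14)=1140 f(20,16)=190 f(20,18)=20 f(20,20)=1
t=21: f(21,-5)=149226 f(21,-3)=273581 f(21,-1)=346731 f(21,1)=351386 f(21,3)=293720 f(21,5)=203469 f(21,7)=116279 f(21,9)=54264 f(21,11)=20349 f(21,13)=5985 f(21,15)=1330 f(21,17)=210 f(21,19)=21 f(21,21)=1
t=22: f(22,-6)=149226 f(22,-4)=422807 f(22,-2)=620312 f(22,0)=698117 f(22,2)=645106 f(22,4)=497189 f(22,6)=319748 f(22,8)=170543 f(22,10)=74613 f(22,12)=26334 f(22,14)=7315 f(22,16)=1540 f(22,18)=231 f(22,20)=22 f(22,22)=1
t=23: f(23,-5)=572033 f(23,-3)=1043119 f(23,-1)=1318429 f(23,1)=1343223 f(23,3)=1142295 f(23,5)=816937 f(23,7)=490291 f(23,9)=245156 f(23,11)=100947 f(23,13)=33649 f(23,15)=8855 f(23,17)=1771 f(23,19)=253 f(23,21)=23 f(23,23)=1
t=24: f(24,-6)=572033 f(24,-4)=1615152 f(24,-2)=2361548 f(24,0)=2661652 f(24,2)=2485518 f(24,4)=1959232 f(24,6)=1307228 f(24,8)=735447 f(24,10)=346103 f(24,12)=134596 f(24,14)=42504 f(24,16)=10626 f(24,18)=2024 f(24,20)=276 f(24,22)=24 f(24,24)=1
t=25: f(25,-5)=2187185 f(25,-3)=3976700 f(25,-1)=5023200 f(25,1)=5147170 f(25,3)=4444750 f(25,5)=3266460 f(25,7)=2042675 f(25,9)=1081550 f(25,11)=480699 f(25,13)=177100 f(25,15)=53130 f(25,17)=12650 f(25,19)=2300 f(25,21)=300 f(25,23)=25 f(25,25)=1
t=26: f(26,-6)=2187185 f(26,-4)=6163885 f(26,-2)=8999900 f(26,0)=10170370 f(26,2)=9591920 f(26,4)=7711210 f(26,6)=5309135 f(26,8)=3124225 f(26,10)=1562249 f(26,12)=657799 f(26,14)=230230 f(26,16)=65780 f(26,18)=14950 f(26,20)=2600 f(26,22)=325 f(26,24)=26 f(26,26)=1
t=27: f(27,-5)=8351070 f(27,-3)=15163785 f(27,-1)=19170270 f(27,1)=19762290 f(27,3)=17303130 f(27,5)=13020345 f(27,7)=8433360 f(27,9)=4686474 f(27,11)=2220048 f(27,13)=888029 f(27,15)=296010 f(27,17)=80730 f(27,19)=17550 f(27,21)=2925 f(27,23)=351 f(27,25)=27 f(27,27)=1
t=28: f(28,-6)=8351070 f(28,-4)=23514855 f(28,-2)=34334055 f(28,0)=38932560 f(28,2)=37065420 f(28,4)=30323475 f(28,6)=21453705 f(28,8)=13119834 f(28,10)=6906522 f(28,12)=3108077 f(28,14)=1184039 f(28,16)=376740 f(28,18)=98280 f(28,20)=20475 f(28,22)=3276 f(28,24)=378 f(28,26)=28 f(28,28)=1
Σ_s f(28,s) = 218792790
P = 218792790/268435456 = 109396395/134217728

Answer: 109396395/134217728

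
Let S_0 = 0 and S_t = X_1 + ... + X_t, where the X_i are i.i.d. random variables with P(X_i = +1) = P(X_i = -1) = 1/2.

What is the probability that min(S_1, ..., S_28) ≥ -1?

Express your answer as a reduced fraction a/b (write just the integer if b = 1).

Let f(t,s) = #length-t paths at position s with S_1..S_t all ≥ -1.
f(t,s) = f(t-1,s-1) + f(t-1,s+1) for s ≥ -1; f(t,s) = 0 for s < -1.
t=0: f(0,0)=1
t=1: f(1,-1)=1 f(1,1)=1
t=2: f(2,0)=2 f(2,2)=1
t=3: f(3,-1)=2 f(3,1)=3 f(3,3)=1
t=4: f(4,0)=5 f(4,2)=4 f(4,4)=1
t=5: f(5,-1)=5 f(5,1)=9 f(5,3)=5 f(5,5)=1
t=6: f(6,0)=14 f(6,2)=14 f(6,4)=6 f(6,6)=1
t=7: f(7,-1)=14 f(7,1)=28 f(7,3)=20 f(7,5)=7 f(7,7)=1
t=8: f(8,0)=42 f(8,2)=48 f(8,4)=27 f(8,6)=8 f(8,8)=1
t=9: f(9,-1)=42 f(9,1)=90 f(9,3)=75 f(9,5)=35 f(9,7)=9 f(9,9)=1
t=10: f(10,0)=132 f(10,2)=165 f(10,4)=110 f(10,6)=44 f(10,8)=10 f(10,10)=1
t=11: f(11,-1)=132 f(11,1)=297 f(11,3)=275 f(11,5)=154 f(11,7)=54 f(11,9)=11 f(11,11)=1
t=12: f(12,0)=429 f(12,2)=572 f(12,4)=429 f(12,6)=208 f(12,8)=65 f(12,10)=12 f(12,12)=1
t=13: f(13,-1)=429 f(13,1)=1001 f(13,3)=1001 f(13,5)=637 f(13,7)=273 f(13,9)=77 f(13,11)=13 f(13,13)=1
t=14: f(14,0)=1430 f(14,2)=2002 f(14,4)=1638 f(14,6)=910 f(14,8)=350 f(14,10)=90 f(14,12)=14 f(14,14)=1
t=15: f(15,-1)=1430 f(15,1)=3432 f(15,3)=3640 f(15,5)=2548 f(15,7)=1260 f(15,9)=440 f(15,11)=104 f(15,13)=15 f(15,15)=1
t=16: f(16,0)=4862 f(16,2)=7072 f(16,4)=6188 f(16,6)=3808 f(16,8)=1700 f(16,10)=544 f(16,12)=119 f(16,14)=16 f(16,16)=1
t=17: f(17,-1)=4862 f(17,1)=11934 f(17,3)=13260 f(17,5)=9996 f(17,7)=5508 f(17,9)=2244 f(17,11)=663 f(17,13)=135 f(17,15)=17 f(17,17)=1
t=18: f(18,0)=16796 f(18,2)=25194 f(18,4)=23256 f(18,6)=15504 f(18,8)=7752 f(18,10)=2907 f(18,12)=798 f(18,14)=152 f(18,16)=18 f(18,18)=1
t=19: f(19,-1)=16796 f(19,1)=41990 f(19,3)=48450 f(19,5)=38760 f(19,7)=23256 f(19,9)=10659 f(19,11)=3705 f(19,13)=950 f(19,15)=170 f(19,17)=19 f(19,19)=1
t=20: f(20,0)=58786 f(20,2)=90440 f(20,4)=87210 f(20,6)=62016 f(20,8)=33915 f(20,10)=14364 f(20,12)=4655 f(20,14)=1120 f(20,16)=189 f(20,18)=20 f(20,20)=1
t=21: f(21,-1)=58786 f(21,1)=149226 f(21,3)=177650 f(21,5)=149226 f(21,7)=95931 f(21,9)=48279 f(21,11)=19019 f(21,13)=5775 f(21,15)=1309 f(21,17)=209 f(21,19)=21 f(21,21)=1
t=22: f(22,0)=208012 f(22,2)=326876 f(22,4)=326876 f(22,6)=245157 f(22,8)=144210 f(22,10)=67298 f(22,12)=24794 f(22,14)=7084 f(22,16)=1518 f(22,18)=230 f(22,20)=22 f(22,22)=1
t=23: f(23,-1)=208012 f(23,1)=534888 f(23,3)=653752 f(23,5)=572033 f(23,7)=389367 f(23,9)=211508 f(23,11)=92092 f(23,13)=31878 f(23,15)=8602 f(23,17)=1748 f(23,19)=252 f(23,21)=23 f(23,23)=1
t=24: f(24,0)=742900 f(24,2)=1188640 f(24,4)=1225785 f(24,6)=961400 f(24,8)=600875 f(24,10)=303600 f(24,12)=123970 f(24,14)=40480 f(24,16)=10350 f(24,18)=2000 f(24,20)=275 f(24,22)=24 f(24,24)=1
t=25: f(25,-1)=742900 f(25,1)=1931540 f(25,3)=2414425 f(25,5)=2187185 f(25,7)=1562275 f(25,9)=904475 f(25,11)=427570 f(25,13)=164450 f(25,15)=50830 f(25,17)=12350 f(25,19)=2275 f(25,21)=299 f(25,23)=25 f(25,25)=1
t=26: f(26,0)=2674440 f(26,2)=4345965 f(26,4)=4601610 f(26,6)=3749460 f(26,8)=2466750 f(26,10)=1332045 f(26,12)=592020 f(26,14)=215280 f(26,16)=63180 f(26,18)=14625 f(26,20)=2574 f(26,22)=324 f(26,24)=26 f(26,26)=1
t=27: f(27,-1)=2674440 f(27,1)=7020405 f(27,3)=8947575 f(27,5)=8351070 f(27,7)=6216210 f(27,9)=3798795 f(27,11)=1924065 f(27,13)=807300 f(27,15)=278460 f(27,17)=77805 f(27,19)=17199 f(27,21)=2898 f(27,23)=350 f(27,25)=27 f(27,27)=1
t=28: f(28,0)=9694845 f(28,2)=15967980 f(28,4)=17298645 f(28,6)=14567280 f(28,8)=10015005 f(28,10)=5722860 f(28,12)=2731365 f(28,14)=1085760 f(28,16)=356265 f(28,18)=95004 f(28,20)=20097 f(28,22)=3248 f(28,24)=377 f(28,26)=28 f(28,28)=1
Σ_s f(28,s) = 77558760
P = 77558760/268435456 = 9694845/33554432

Answer: 9694845/33554432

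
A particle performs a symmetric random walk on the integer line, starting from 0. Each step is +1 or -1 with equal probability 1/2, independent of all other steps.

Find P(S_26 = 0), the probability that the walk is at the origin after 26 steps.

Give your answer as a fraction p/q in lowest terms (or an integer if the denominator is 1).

Answer: 1300075/8388608

Derivation:
To return to 0 after 26 steps: need exactly 13 steps of +1 and 13 of -1.
Favorable paths: C(26,13) = 10400600
Total paths: 2^26 = 67108864
P = 10400600/67108864 = 1300075/8388608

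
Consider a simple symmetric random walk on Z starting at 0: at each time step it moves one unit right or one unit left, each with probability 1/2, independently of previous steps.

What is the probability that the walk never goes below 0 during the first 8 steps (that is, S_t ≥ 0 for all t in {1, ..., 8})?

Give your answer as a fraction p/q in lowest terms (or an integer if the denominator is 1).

Answer: 35/128

Derivation:
Let f(t,s) = #length-t paths at position s with S_1..S_t all ≥ 0.
f(t,s) = f(t-1,s-1) + f(t-1,s+1) for s ≥ 0; f(t,s) = 0 for s < 0.
t=0: f(0,0)=1
t=1: f(1,1)=1
t=2: f(2,0)=1 f(2,2)=1
t=3: f(3,1)=2 f(3,3)=1
t=4: f(4,0)=2 f(4,2)=3 f(4,4)=1
t=5: f(5,1)=5 f(5,3)=4 f(5,5)=1
t=6: f(6,0)=5 f(6,2)=9 f(6,4)=5 f(6,6)=1
t=7: f(7,1)=14 f(7,3)=14 f(7,5)=6 f(7,7)=1
t=8: f(8,0)=14 f(8,2)=28 f(8,4)=20 f(8,6)=7 f(8,8)=1
Σ_s f(8,s) = 70
P = 70/256 = 35/128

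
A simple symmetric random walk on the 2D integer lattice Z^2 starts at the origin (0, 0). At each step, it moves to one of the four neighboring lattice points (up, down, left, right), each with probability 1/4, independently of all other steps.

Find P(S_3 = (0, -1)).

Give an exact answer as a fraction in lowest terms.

Let h be the number of horizontal steps (so 3-h are vertical). To end at (0,-1) need (h+0)/2 right-steps and ((3-h)-1)/2 up-steps.
Sum over h with 0 ≤ h ≤ 2, h ≡ 0 (mod 2), 3-h ≡ 1 (mod 2):
h=0: C(3,0)·C(0,0)·C(3,1) = 1·1·3 = 3
h=2: C(3,2)·C(2,1)·C(1,0) = 3·2·1 = 6
Total favorable: 9
Total paths: 4^3 = 64
P = 9/64 = 9/64

Answer: 9/64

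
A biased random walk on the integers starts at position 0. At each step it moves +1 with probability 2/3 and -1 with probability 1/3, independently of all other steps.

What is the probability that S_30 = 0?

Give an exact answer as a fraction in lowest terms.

To be at 0 after 30 steps: need exactly 15 steps of +1 and 15 of -1.
Number of such sequences: C(30,15) = 155117520
Each has probability (2/3)^15 · (1/3)^15 = 32768/205891132094649
P = 155117520 · 32768/205891132094649 = 564765655040/22876792454961

Answer: 564765655040/22876792454961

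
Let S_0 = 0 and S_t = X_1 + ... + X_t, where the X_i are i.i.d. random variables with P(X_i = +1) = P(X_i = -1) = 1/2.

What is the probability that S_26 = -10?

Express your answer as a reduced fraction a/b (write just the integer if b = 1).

To reach position -10 after 26 steps: need 8 steps of +1 and 18 of -1.
Favorable paths: C(26,8) = 1562275
Total paths: 2^26 = 67108864
P = 1562275/67108864 = 1562275/67108864

Answer: 1562275/67108864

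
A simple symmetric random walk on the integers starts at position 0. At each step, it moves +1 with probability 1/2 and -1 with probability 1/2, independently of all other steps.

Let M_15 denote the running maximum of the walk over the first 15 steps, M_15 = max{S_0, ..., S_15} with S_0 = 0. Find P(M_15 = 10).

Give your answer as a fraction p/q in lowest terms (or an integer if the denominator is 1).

Let M_15 = max(S_0,...,S_15). Use the reflection principle: for j ≥ 1, #{paths with M_15 ≥ j} = #{S_15 ≥ j} + #{S_15 ≥ j+1}.
By reflection, #{M_15 ≥ 10} = #{S_15 ≥ 10} + #{S_15 ≥ 11} = 121 + 121 = 242.
#{M_15 ≥ 11} = #{S_15 ≥ 11} + #{S_15 ≥ 12} = 121 + 16 = 137.
#{M_15 = 10} = 242 - 137 = 105.
P(M_15 = 10) = 105/32768 = 105/32768

Answer: 105/32768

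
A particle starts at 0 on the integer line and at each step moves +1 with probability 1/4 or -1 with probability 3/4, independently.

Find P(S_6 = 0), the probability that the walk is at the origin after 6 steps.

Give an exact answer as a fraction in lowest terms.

To be at 0 after 6 steps: need exactly 3 steps of +1 and 3 of -1.
Number of such sequences: C(6,3) = 20
Each has probability (1/4)^3 · (3/4)^3 = 27/4096
P = 20 · 27/4096 = 135/1024

Answer: 135/1024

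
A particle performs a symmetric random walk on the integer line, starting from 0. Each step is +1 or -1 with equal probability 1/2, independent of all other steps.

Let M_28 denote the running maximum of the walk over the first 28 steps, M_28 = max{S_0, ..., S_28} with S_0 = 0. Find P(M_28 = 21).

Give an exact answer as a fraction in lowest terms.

Answer: 819/67108864

Derivation:
Let M_28 = max(S_0,...,S_28). Use the reflection principle: for j ≥ 1, #{paths with M_28 ≥ j} = #{S_28 ≥ j} + #{S_28 ≥ j+1}.
By reflection, #{M_28 ≥ 21} = #{S_28 ≥ 21} + #{S_28 ≥ 22} = 3683 + 3683 = 7366.
#{M_28 ≥ 22} = #{S_28 ≥ 22} + #{S_28 ≥ 23} = 3683 + 407 = 4090.
#{M_28 = 21} = 7366 - 4090 = 3276.
P(M_28 = 21) = 3276/268435456 = 819/67108864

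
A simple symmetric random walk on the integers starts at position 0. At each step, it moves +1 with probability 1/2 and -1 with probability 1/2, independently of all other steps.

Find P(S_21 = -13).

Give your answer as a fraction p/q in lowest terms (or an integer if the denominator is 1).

To reach position -13 after 21 steps: need 4 steps of +1 and 17 of -1.
Favorable paths: C(21,4) = 5985
Total paths: 2^21 = 2097152
P = 5985/2097152 = 5985/2097152

Answer: 5985/2097152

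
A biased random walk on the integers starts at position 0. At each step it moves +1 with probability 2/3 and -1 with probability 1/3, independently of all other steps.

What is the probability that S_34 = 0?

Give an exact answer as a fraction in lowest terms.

To be at 0 after 34 steps: need exactly 17 steps of +1 and 17 of -1.
Number of such sequences: C(34,17) = 2333606220
Each has probability (2/3)^17 · (1/3)^17 = 131072/16677181699666569
P = 2333606220 · 131072/16677181699666569 = 11328534609920/617673396283947

Answer: 11328534609920/617673396283947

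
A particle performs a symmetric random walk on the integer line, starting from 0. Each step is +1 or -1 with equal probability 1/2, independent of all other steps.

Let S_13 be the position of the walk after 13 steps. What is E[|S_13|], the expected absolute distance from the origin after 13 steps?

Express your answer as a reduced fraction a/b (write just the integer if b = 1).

S_13 takes values m ≡ 1 (mod 2) with |m| ≤ 13; P(S_13=m) = C(13,(13+m)/2)/2^13.
Total paths: 2^13 = 8192
Distribution: P(S=-13)=1/8192, P(S=-11)=13/8192, P(S=-9)=78/8192, P(S=-7)=286/8192, P(S=-5)=715/8192, P(S=-3)=1287/8192, P(S=-1)=1716/8192, P(S=1)=1716/8192, P(S=3)=1287/8192, P(S=5)=715/8192, P(S=7)=286/8192, P(S=9)=78/8192, P(S=11)=13/8192, P(S=13)=1/8192
E[|S_13|] = Σ_m |m|·P(S_13=m) = 24024/8192 = 3003/1024

Answer: 3003/1024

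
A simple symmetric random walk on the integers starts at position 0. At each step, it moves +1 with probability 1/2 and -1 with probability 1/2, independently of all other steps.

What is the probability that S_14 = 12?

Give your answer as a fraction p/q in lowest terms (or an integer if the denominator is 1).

To reach position 12 after 14 steps: need 13 steps of +1 and 1 of -1.
Favorable paths: C(14,13) = 14
Total paths: 2^14 = 16384
P = 14/16384 = 7/8192

Answer: 7/8192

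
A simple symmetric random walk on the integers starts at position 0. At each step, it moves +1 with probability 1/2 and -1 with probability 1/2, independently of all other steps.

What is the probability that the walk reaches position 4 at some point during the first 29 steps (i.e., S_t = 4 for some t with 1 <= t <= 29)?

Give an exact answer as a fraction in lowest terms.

Answer: 123012781/268435456

Derivation:
Count via complement. Let g(t,s) = #length-t paths at position s with S_1..S_t all ≠ 4.
g(t,s) = g(t-1,s-1) + g(t-1,s+1) for s ≠ 4; g(t,4) = 0.
t=0: g(0,0)=1
t=1: g(1,-1)=1 g(1,1)=1
t=2: g(2,-2)=1 g(2,0)=2 g(2,2)=1
t=3: g(3,-3)=1 g(3,-1)=3 g(3,1)=3 g(3,3)=1
t=4: g(4,-4)=1 g(4,-2)=4 g(4,0)=6 g(4,2)=4
t=5: g(5,-5)=1 g(5,-3)=5 g(5,-1)=10 g(5,1)=10 g(5,3)=4
t=6: g(6,-6)=1 g(6,-4)=6 g(6,-2)=15 g(6,0)=20 g(6,2)=14
t=7: g(7,-7)=1 g(7,-5)=7 g(7,-3)=21 g(7,-1)=35 g(7,1)=34 g(7,3)=14
t=8: g(8,-8)=1 g(8,-6)=8 g(8,-4)=28 g(8,-2)=56 g(8,0)=69 g(8,2)=48
t=9: g(9,-9)=1 g(9,-7)=9 g(9,-5)=36 g(9,-3)=84 g(9,-1)=125 g(9,1)=117 g(9,3)=48
t=10: g(10,-10)=1 g(10,-8)=10 g(10,-6)=45 g(10,-4)=120 g(10,-2)=209 g(10,0)=242 g(10,2)=165
t=11: g(11,-11)=1 g(11,-9)=11 g(11,-7)=55 g(11,-5)=165 g(11,-3)=329 g(11,-1)=451 g(11,1)=407 g(11,3)=165
t=12: g(12,-12)=1 g(12,-10)=12 g(12,-8)=66 g(12,-6)=220 g(12,-4)=494 g(12,-2)=780 g(12,0)=858 g(12,2)=572
t=13: g(13,-13)=1 g(13,-11)=13 g(13,-9)=78 g(13,-7)=286 g(13,-5)=714 g(13,-3)=1274 g(13,-1)=1638 g(13,1)=1430 g(13,3)=572
t=14: g(14,-14)=1 g(14,-12)=14 g(14,-10)=91 g(14,-8)=364 g(14,-6)=1000 g(14,-4)=1988 g(14,-2)=2912 g(14,0)=3068 g(14,2)=2002
t=15: g(15,-15)=1 g(15,-13)=15 g(15,-11)=105 g(15,-9)=455 g(15,-7)=1364 g(15,-5)=2988 g(15,-3)=4900 g(15,-1)=5980 g(15,1)=5070 g(15,3)=2002
t=16: g(16,-16)=1 g(16,-14)=16 g(16,-12)=120 g(16,-10)=560 g(16,-8)=1819 g(16,-6)=4352 g(16,-4)=7888 g(16,-2)=10880 g(16,0)=11050 g(16,2)=7072
t=17: g(17,-17)=1 g(17,-15)=17 g(17,-13)=136 g(17,-11)=680 g(17,-9)=2379 g(17,-7)=6171 g(17,-5)=12240 g(17,-3)=18768 g(17,-1)=21930 g(17,1)=18122 g(17,3)=7072
t=18: g(18,-18)=1 g(18,-16)=18 g(18,-14)=153 g(18,-12)=816 g(18,-10)=3059 g(18,-8)=8550 g(18,-6)=18411 g(18,-4)=31008 g(18,-2)=40698 g(18,0)=40052 g(18,2)=25194
t=19: g(19,-19)=1 g(19,-17)=19 g(19,-15)=171 g(19,-13)=969 g(19,-11)=3875 g(19,-9)=11609 g(19,-7)=26961 g(19,-5)=49419 g(19,-3)=71706 g(19,-1)=80750 g(19,1)=65246 g(19,3)=25194
t=20: g(20,-20)=1 g(20,-18)=20 g(20,-16)=190 g(20,-14)=1140 g(20,-12)=4844 g(20,-10)=15484 g(20,-8)=38570 g(20,-6)=76380 g(20,-4)=121125 g(20,-2)=152456 g(20,0)=145996 g(20,2)=90440
t=21: g(21,-21)=1 g(21,-19)=21 g(21,-17)=210 g(21,-15)=1330 g(21,-13)=5984 g(21,-11)=20328 g(21,-9)=54054 g(21,-7)=114950 g(21,-5)=197505 g(21,-3)=273581 g(21,-1)=298452 g(21,1)=236436 g(21,3)=90440
t=22: g(22,-22)=1 g(22,-20)=22 g(22,-18)=231 g(22,-16)=1540 g(22,-14)=7314 g(22,-12)=26312 g(22,-10)=74382 g(22,-8)=169004 g(22,-6)=312455 g(22,-4)=471086 g(22,-2)=572033 g(22,0)=534888 g(22,2)=326876
t=23: g(23,-23)=1 g(23,-21)=23 g(23,-19)=253 g(23,-17)=1771 g(23,-15)=8854 g(23,-13)=33626 g(23,-11)=100694 g(23,-9)=243386 g(23,-7)=481459 g(23,-5)=783541 g(23,-3)=1043119 g(23,-1)=1106921 g(23,1)=861764 g(23,3)=326876
t=24: g(24,-24)=1 g(24,-22)=24 g(24,-20)=276 g(24,-18)=2024 g(24,-16)=10625 g(24,-14)=42480 g(24,-12)=134320 g(24,-10)=344080 g(24,-8)=724845 g(24,-6)=1265000 g(24,-4)=1826660 g(24,-2)=2150040 g(24,0)=1968685 g(24,2)=1188640
t=25: g(25,-25)=1 g(25,-23)=25 g(25,-21)=300 g(25,-19)=2300 g(25,-17)=12649 g(25,-15)=53105 g(25,-13)=176800 g(25,-11)=478400 g(25,-9)=1068925 g(25,-7)=1989845 g(25,-5)=3091660 g(25,-3)=3976700 g(25,-1)=4118725 g(25,1)=3157325 g(25,3)=1188640
t=26: g(26,-26)=1 g(26,-24)=26 g(26,-22)=325 g(26,-20)=2600 g(26,-18)=14949 g(26,-16)=65754 g(26,-14)=229905 g(26,-12)=655200 g(26,-10)=1547325 g(26,-8)=3058770 g(26,-6)=5081505 g(26,-4)=7068360 g(26,-2)=8095425 g(26,0)=7276050 g(26,2)=4345965
t=27: g(27,-27)=1 g(27,-25)=27 g(27,-23)=351 g(27,-21)=2925 g(27,-19)=17549 g(27,-17)=80703 g(27,-15)=295659 g(27,-13)=885105 g(27,-11)=2202525 g(27,-9)=4606095 g(27,-7)=8140275 g(27,-5)=12149865 g(27,-3)=15163785 g(27,-1)=15371475 g(27,1)=11622015 g(27,3)=4345965
t=28: g(28,-28)=1 g(28,-26)=28 g(28,-24)=378 g(28,-22)=3276 g(28,-20)=20474 g(28,-18)=98252 g(28,-16)=376362 g(28,-14)=1180764 g(28,-12)=3087630 g(28,-10)=6808620 g(28,-8)=12746370 g(28,-6)=20290140 g(28,-4)=27313650 g(28,-2)=30535260 g(28,0)=26993490 g(28,2)=15967980
t=29: g(29,-29)=1 g(29,-27)=29 g(29,-25)=406 g(29,-23)=3654 g(29,-21)=23750 g(29,-19)=118726 g(29,-17)=474614 g(29,-15)=1557126 g(29,-13)=4268394 g(29,-11)=9896250 g(29,-9)=19554990 g(29,-7)=33036510 g(29,-5)=47603790 g(29,-3)=57848910 g(29,-1)=57528750 g(29,1)=42961470 g(29,3)=15967980
Paths never hitting 4: Σ_s g(29,s) = 290845350
Paths hitting 4: 2^29 - 290845350 = 246025562
P = 246025562/536870912 = 123012781/268435456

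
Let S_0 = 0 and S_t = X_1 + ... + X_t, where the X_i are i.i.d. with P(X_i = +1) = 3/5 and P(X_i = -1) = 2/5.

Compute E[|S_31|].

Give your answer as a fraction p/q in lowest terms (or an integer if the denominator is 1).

S_31 takes values m ≡ 1 (mod 2) with |m| ≤ 31; P(S_31=m) = C(31,(31+m)/2) · (3/5)^((31+m)/2) · (2/5)^((31-m)/2).
Distribution: P(S=-31)=2147483648/4656612873077392578125, P(S=-29)=99857989632/4656612873077392578125, P(S=-27)=449360953344/931322574615478515625, P(S=-25)=6515733823488/931322574615478515625, P(S=-23)=68415205146624/931322574615478515625, P(S=-21)=2770815808438272/4656612873077392578125, P(S=-19)=18010302754848768/4656612873077392578125, P(S=-17)=3859350590324736/186264514923095703125, P(S=-15)=17367077656461312/186264514923095703125, P(S=-13)=66573797683101696/186264514923095703125, P(S=-11)=1098467661771177984/931322574615478515625, P(S=-9)=3145611940526555136/931322574615478515625, P(S=-7)=1572805970263277568/186264514923095703125, P(S=-5)=3448074627115646976/186264514923095703125, P(S=-3)=6649858209437319168/186264514923095703125, P(S=-1)=56523794780217212928/931322574615478515625, P(S=1)=84785692170325819392/931322574615478515625, P(S=3)=22443271456850952192/186264514923095703125, P(S=5)=26183816699659444224/186264514923095703125, P(S=7)=26872864507545219072/186264514923095703125, P(S=9)=120927890283953485824/931322574615478515625, P(S=11)=95014770937392024576/931322574615478515625, P(S=13)=12956559673280730624/186264514923095703125, P(S=15)=7604937199534341888/186264514923095703125, P(S=17)=3802468599767170944/186264514923095703125, P(S=19)=39925920297555294912/4656612873077392578125, P(S=21)=13820510872230679008/4656612873077392578125, P(S=23)=767806159568371056/931322574615478515625, P(S=25)=164529891336079512/931322574615478515625, P(S=27)=25530500379736476/931322574615478515625, P(S=29)=12765250189868238/4656612873077392578125, P(S=31)=617673396283947/4656612873077392578125
E[|S_31|] = Σ_m |m|·P(S_31=m) = 1292422029532026543119/186264514923095703125

Answer: 1292422029532026543119/186264514923095703125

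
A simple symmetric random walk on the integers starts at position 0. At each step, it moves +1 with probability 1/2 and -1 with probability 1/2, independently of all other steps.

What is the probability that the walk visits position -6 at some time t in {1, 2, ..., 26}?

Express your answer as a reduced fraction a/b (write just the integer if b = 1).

Answer: 16628809/67108864

Derivation:
Count via complement. Let g(t,s) = #length-t paths at position s with S_1..S_t all ≠ -6.
g(t,s) = g(t-1,s-1) + g(t-1,s+1) for s ≠ -6; g(t,-6) = 0.
t=0: g(0,0)=1
t=1: g(1,-1)=1 g(1,1)=1
t=2: g(2,-2)=1 g(2,0)=2 g(2,2)=1
t=3: g(3,-3)=1 g(3,-1)=3 g(3,1)=3 g(3,3)=1
t=4: g(4,-4)=1 g(4,-2)=4 g(4,0)=6 g(4,2)=4 g(4,4)=1
t=5: g(5,-5)=1 g(5,-3)=5 g(5,-1)=10 g(5,1)=10 g(5,3)=5 g(5,5)=1
t=6: g(6,-4)=6 g(6,-2)=15 g(6,0)=20 g(6,2)=15 g(6,4)=6 g(6,6)=1
t=7: g(7,-5)=6 g(7,-3)=21 g(7,-1)=35 g(7,1)=35 g(7,3)=21 g(7,5)=7 g(7,7)=1
t=8: g(8,-4)=27 g(8,-2)=56 g(8,0)=70 g(8,2)=56 g(8,4)=28 g(8,6)=8 g(8,8)=1
t=9: g(9,-5)=27 g(9,-3)=83 g(9,-1)=126 g(9,1)=126 g(9,3)=84 g(9,5)=36 g(9,7)=9 g(9,9)=1
t=10: g(10,-4)=110 g(10,-2)=209 g(10,0)=252 g(10,2)=210 g(10,4)=120 g(10,6)=45 g(10,8)=10 g(10,10)=1
t=11: g(11,-5)=110 g(11,-3)=319 g(11,-1)=461 g(11,1)=462 g(11,3)=330 g(11,5)=165 g(11,7)=55 g(11,9)=11 g(11,11)=1
t=12: g(12,-4)=429 g(12,-2)=780 g(12,0)=923 g(12,2)=792 g(12,4)=495 g(12,6)=220 g(12,8)=66 g(12,10)=12 g(12,12)=1
t=13: g(13,-5)=429 g(13,-3)=1209 g(13,-1)=1703 g(13,1)=1715 g(13,3)=1287 g(13,5)=715 g(13,7)=286 g(13,9)=78 g(13,11)=13 g(13,13)=1
t=14: g(14,-4)=1638 g(14,-2)=2912 g(14,0)=3418 g(14,2)=3002 g(14,4)=2002 g(14,6)=1001 g(14,8)=364 g(14,10)=91 g(14,12)=14 g(14,14)=1
t=15: g(15,-5)=1638 g(15,-3)=4550 g(15,-1)=6330 g(15,1)=6420 g(15,3)=5004 g(15,5)=3003 g(15,7)=1365 g(15,9)=455 g(15,11)=105 g(15,13)=15 g(15,15)=1
t=16: g(16,-4)=6188 g(16,-2)=10880 g(16,0)=12750 g(16,2)=11424 g(16,4)=8007 g(16,6)=4368 g(16,8)=1820 g(16,10)=560 g(16,12)=120 g(16,14)=16 g(16,16)=1
t=17: g(17,-5)=6188 g(17,-3)=17068 g(17,-1)=23630 g(17,1)=24174 g(17,3)=19431 g(17,5)=12375 g(17,7)=6188 g(17,9)=2380 g(17,11)=680 g(17,13)=136 g(17,15)=17 g(17,17)=1
t=18: g(18,-4)=23256 g(18,-2)=40698 g(18,0)=47804 g(18,2)=43605 g(18,4)=31806 g(18,6)=18563 g(18,8)=8568 g(18,10)=3060 g(18,12)=816 g(18,14)=153 g(18,16)=18 g(18,18)=1
t=19: g(19,-5)=23256 g(19,-3)=63954 g(19,-1)=88502 g(19,1)=91409 g(19,3)=75411 g(19,5)=50369 g(19,7)=27131 g(19,9)=11628 g(19,11)=3876 g(19,13)=969 g(19,15)=171 g(19,17)=19 g(19,19)=1
t=20: g(20,-4)=87210 g(20,-2)=152456 g(20,0)=179911 g(20,2)=166820 g(20,4)=125780 g(20,6)=77500 g(20,8)=38759 g(20,10)=15504 g(20,12)=4845 g(20,14)=1140 g(20,16)=190 g(20,18)=20 g(20,20)=1
t=21: g(21,-5)=87210 g(21,-3)=239666 g(21,-1)=332367 g(21,1)=346731 g(21,3)=292600 g(21,5)=203280 g(21,7)=116259 g(21,9)=54263 g(21,11)=20349 g(21,13)=5985 g(21,15)=1330 g(21,17)=210 g(21,19)=21 g(21,21)=1
t=22: g(22,-4)=326876 g(22,-2)=572033 g(22,0)=679098 g(22,2)=639331 g(22,4)=495880 g(22,6)=319539 g(22,8)=170522 g(22,10)=74612 g(22,12)=26334 g(22,14)=7315 g(22,16)=1540 g(22,18)=231 g(22,20)=22 g(22,22)=1
t=23: g(23,-5)=326876 g(23,-3)=898909 g(23,-1)=1251131 g(23,1)=1318429 g(23,3)=1135211 g(23,5)=815419 g(23,7)=490061 g(23,9)=245134 g(23,11)=100946 g(23,13)=33649 g(23,15)=8855 g(23,17)=1771 g(23,19)=253 g(23,21)=23 g(23,23)=1
t=24: g(24,-4)=1225785 g(24,-2)=2150040 g(24,0)=2569560 g(24,2)=2453640 g(24,4)=1950630 g(24,6)=1305480 g(24,8)=735195 g(24,10)=346080 g(24,12)=134595 g(24,14)=42504 g(24,16)=10626 g(24,18)=2024 g(24,20)=276 g(24,22)=24 g(24,24)=1
t=25: g(25,-5)=1225785 g(25,-3)=3375825 g(25,-1)=4719600 g(25,1)=5023200 g(25,3)=4404270 g(25,5)=3256110 g(25,7)=2040675 g(25,9)=1081275 g(25,11)=480675 g(25,13)=177099 g(25,15)=53130 g(25,17)=12650 g(25,19)=2300 g(25,21)=300 g(25,23)=25 g(25,25)=1
t=26: g(26,-4)=4601610 g(26,-2)=8095425 g(26,0)=9742800 g(26,2)=9427470 g(26,4)=7660380 g(26,6)=5296785 g(26,8)=3121950 g(26,10)=1561950 g(26,12)=657774 g(26,14)=230229 g(26,16)=65780 g(26,18)=14950 g(26,20)=2600 g(26,22)=325 g(26,24)=26 g(26,26)=1
Paths never hitting -6: Σ_s g(26,s) = 50480055
Paths hitting -6: 2^26 - 50480055 = 16628809
P = 16628809/67108864 = 16628809/67108864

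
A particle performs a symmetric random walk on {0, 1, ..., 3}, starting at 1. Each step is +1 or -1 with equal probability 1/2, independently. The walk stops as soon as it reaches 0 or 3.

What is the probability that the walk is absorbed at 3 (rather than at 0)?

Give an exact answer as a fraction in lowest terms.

Answer: 1/3

Derivation:
Symmetric walk (p = 1/2): the harmonic-function argument gives P(hit 3 before 0 | start at 1) = a/N.
P = 1/3 = 1/3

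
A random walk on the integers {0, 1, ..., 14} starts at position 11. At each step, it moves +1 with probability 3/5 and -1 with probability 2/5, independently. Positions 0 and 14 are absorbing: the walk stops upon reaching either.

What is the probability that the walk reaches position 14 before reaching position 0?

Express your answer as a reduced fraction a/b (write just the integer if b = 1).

Biased walk: p = 3/5, q = 2/5, r = q/p = 2/3
Gambler's ruin: P(hit 14 before 0 | start at 11) = (1 - r^a)/(1 - r^N)
r^11 = 2048/177147; r^14 = 16384/4782969
P = (1 - 2048/177147) / (1 - 16384/4782969) = 175099/177147 / 4766585/4782969 = 4727673/4766585

Answer: 4727673/4766585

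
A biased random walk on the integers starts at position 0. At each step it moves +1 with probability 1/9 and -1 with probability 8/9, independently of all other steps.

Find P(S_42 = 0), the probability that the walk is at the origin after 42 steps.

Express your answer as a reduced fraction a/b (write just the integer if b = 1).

To be at 0 after 42 steps: need exactly 21 steps of +1 and 21 of -1.
Number of such sequences: C(42,21) = 538257874440
Each has probability (1/9)^21 · (8/9)^21 = 9223372036854775808/11972515182562019788602740026717047105681
P = 538257874440 · 9223372036854775808/11972515182562019788602740026717047105681 = 1654850875908928323125604515840/3990838394187339929534246675572349035227

Answer: 1654850875908928323125604515840/3990838394187339929534246675572349035227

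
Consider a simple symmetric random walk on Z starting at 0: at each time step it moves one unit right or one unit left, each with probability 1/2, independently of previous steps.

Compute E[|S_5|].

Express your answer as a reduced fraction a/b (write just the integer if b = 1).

Answer: 15/8

Derivation:
S_5 takes values m ≡ 1 (mod 2) with |m| ≤ 5; P(S_5=m) = C(5,(5+m)/2)/2^5.
Total paths: 2^5 = 32
Distribution: P(S=-5)=1/32, P(S=-3)=5/32, P(S=-1)=10/32, P(S=1)=10/32, P(S=3)=5/32, P(S=5)=1/32
E[|S_5|] = Σ_m |m|·P(S_5=m) = 60/32 = 15/8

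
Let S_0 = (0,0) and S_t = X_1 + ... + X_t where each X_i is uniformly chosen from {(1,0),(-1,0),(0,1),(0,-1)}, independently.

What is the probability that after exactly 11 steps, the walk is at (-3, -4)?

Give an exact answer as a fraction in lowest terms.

Let h be the number of horizontal steps (so 11-h are vertical). To end at (-3,-4) need (h-3)/2 right-steps and ((11-h)-4)/2 up-steps.
Sum over h with 3 ≤ h ≤ 7, h ≡ 1 (mod 2), 11-h ≡ 0 (mod 2):
h=3: C(11,3)·C(3,0)·C(8,2) = 165·1·28 = 4620
h=5: C(11,5)·C(5,1)·C(6,1) = 462·5·6 = 13860
h=7: C(11,7)·C(7,2)·C(4,0) = 330·21·1 = 6930
Total favorable: 25410
Total paths: 4^11 = 4194304
P = 25410/4194304 = 12705/2097152

Answer: 12705/2097152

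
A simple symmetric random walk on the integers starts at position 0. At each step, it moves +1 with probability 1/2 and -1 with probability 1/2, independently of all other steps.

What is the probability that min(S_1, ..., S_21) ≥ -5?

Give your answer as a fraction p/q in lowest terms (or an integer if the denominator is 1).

Answer: 106267/131072

Derivation:
Let f(t,s) = #length-t paths at position s with S_1..S_t all ≥ -5.
f(t,s) = f(t-1,s-1) + f(t-1,s+1) for s ≥ -5; f(t,s) = 0 for s < -5.
t=0: f(0,0)=1
t=1: f(1,-1)=1 f(1,1)=1
t=2: f(2,-2)=1 f(2,0)=2 f(2,2)=1
t=3: f(3,-3)=1 f(3,-1)=3 f(3,1)=3 f(3,3)=1
t=4: f(4,-4)=1 f(4,-2)=4 f(4,0)=6 f(4,2)=4 f(4,4)=1
t=5: f(5,-5)=1 f(5,-3)=5 f(5,-1)=10 f(5,1)=10 f(5,3)=5 f(5,5)=1
t=6: f(6,-4)=6 f(6,-2)=15 f(6,0)=20 f(6,2)=15 f(6,4)=6 f(6,6)=1
t=7: f(7,-5)=6 f(7,-3)=21 f(7,-1)=35 f(7,1)=35 f(7,3)=21 f(7,5)=7 f(7,7)=1
t=8: f(8,-4)=27 f(8,-2)=56 f(8,0)=70 f(8,2)=56 f(8,4)=28 f(8,6)=8 f(8,8)=1
t=9: f(9,-5)=27 f(9,-3)=83 f(9,-1)=126 f(9,1)=126 f(9,3)=84 f(9,5)=36 f(9,7)=9 f(9,9)=1
t=10: f(10,-4)=110 f(10,-2)=209 f(10,0)=252 f(10,2)=210 f(10,4)=120 f(10,6)=45 f(10,8)=10 f(10,10)=1
t=11: f(11,-5)=110 f(11,-3)=319 f(11,-1)=461 f(11,1)=462 f(11,3)=330 f(11,5)=165 f(11,7)=55 f(11,9)=11 f(11,11)=1
t=12: f(12,-4)=429 f(12,-2)=780 f(12,0)=923 f(12,2)=792 f(12,4)=495 f(12,6)=220 f(12,8)=66 f(12,10)=12 f(12,12)=1
t=13: f(13,-5)=429 f(13,-3)=1209 f(13,-1)=1703 f(13,1)=1715 f(13,3)=1287 f(13,5)=715 f(13,7)=286 f(13,9)=78 f(13,11)=13 f(13,13)=1
t=14: f(14,-4)=1638 f(14,-2)=2912 f(14,0)=3418 f(14,2)=3002 f(14,4)=2002 f(14,6)=1001 f(14,8)=364 f(14,10)=91 f(14,12)=14 f(14,14)=1
t=15: f(15,-5)=1638 f(15,-3)=4550 f(15,-1)=6330 f(15,1)=6420 f(15,3)=5004 f(15,5)=3003 f(15,7)=1365 f(15,9)=455 f(15,11)=105 f(15,13)=15 f(15,15)=1
t=16: f(16,-4)=6188 f(16,-2)=10880 f(16,0)=12750 f(16,2)=11424 f(16,4)=8007 f(16,6)=4368 f(16,8)=1820 f(16,10)=560 f(16,12)=120 f(16,14)=16 f(16,16)=1
t=17: f(17,-5)=6188 f(17,-3)=17068 f(17,-1)=23630 f(17,1)=24174 f(17,3)=19431 f(17,5)=12375 f(17,7)=6188 f(17,9)=2380 f(17,11)=680 f(17,13)=136 f(17,15)=17 f(17,17)=1
t=18: f(18,-4)=23256 f(18,-2)=40698 f(18,0)=47804 f(18,2)=43605 f(18,4)=31806 f(18,6)=18563 f(18,8)=8568 f(18,10)=3060 f(18,12)=816 f(18,14)=153 f(18,16)=18 f(18,18)=1
t=19: f(19,-5)=23256 f(19,-3)=63954 f(19,-1)=88502 f(19,1)=91409 f(19,3)=75411 f(19,5)=50369 f(19,7)=27131 f(19,9)=11628 f(19,11)=3876 f(19,13)=969 f(19,15)=171 f(19,17)=19 f(19,19)=1
t=20: f(20,-4)=87210 f(20,-2)=152456 f(20,0)=179911 f(20,2)=166820 f(20,4)=125780 f(20,6)=77500 f(20,8)=38759 f(20,10)=15504 f(20,12)=4845 f(20,14)=1140 f(20,16)=190 f(20,18)=20 f(20,20)=1
t=21: f(21,-5)=87210 f(21,-3)=239666 f(21,-1)=332367 f(21,1)=346731 f(21,3)=292600 f(21,5)=203280 f(21,7)=116259 f(21,9)=54263 f(21,11)=20349 f(21,13)=5985 f(21,15)=1330 f(21,17)=210 f(21,19)=21 f(21,21)=1
Σ_s f(21,s) = 1700272
P = 1700272/2097152 = 106267/131072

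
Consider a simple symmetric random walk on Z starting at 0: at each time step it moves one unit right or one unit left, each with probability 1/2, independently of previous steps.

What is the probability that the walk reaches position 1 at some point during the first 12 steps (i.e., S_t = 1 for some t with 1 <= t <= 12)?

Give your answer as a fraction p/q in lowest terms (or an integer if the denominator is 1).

Answer: 793/1024

Derivation:
Count via complement. Let g(t,s) = #length-t paths at position s with S_1..S_t all ≠ 1.
g(t,s) = g(t-1,s-1) + g(t-1,s+1) for s ≠ 1; g(t,1) = 0.
t=0: g(0,0)=1
t=1: g(1,-1)=1
t=2: g(2,-2)=1 g(2,0)=1
t=3: g(3,-3)=1 g(3,-1)=2
t=4: g(4,-4)=1 g(4,-2)=3 g(4,0)=2
t=5: g(5,-5)=1 g(5,-3)=4 g(5,-1)=5
t=6: g(6,-6)=1 g(6,-4)=5 g(6,-2)=9 g(6,0)=5
t=7: g(7,-7)=1 g(7,-5)=6 g(7,-3)=14 g(7,-1)=14
t=8: g(8,-8)=1 g(8,-6)=7 g(8,-4)=20 g(8,-2)=28 g(8,0)=14
t=9: g(9,-9)=1 g(9,-7)=8 g(9,-5)=27 g(9,-3)=48 g(9,-1)=42
t=10: g(10,-10)=1 g(10,-8)=9 g(10,-6)=35 g(10,-4)=75 g(10,-2)=90 g(10,0)=42
t=11: g(11,-11)=1 g(11,-9)=10 g(11,-7)=44 g(11,-5)=110 g(11,-3)=165 g(11,-1)=132
t=12: g(12,-12)=1 g(12,-10)=11 g(12,-8)=54 g(12,-6)=154 g(12,-4)=275 g(12,-2)=297 g(12,0)=132
Paths never hitting 1: Σ_s g(12,s) = 924
Paths hitting 1: 2^12 - 924 = 3172
P = 3172/4096 = 793/1024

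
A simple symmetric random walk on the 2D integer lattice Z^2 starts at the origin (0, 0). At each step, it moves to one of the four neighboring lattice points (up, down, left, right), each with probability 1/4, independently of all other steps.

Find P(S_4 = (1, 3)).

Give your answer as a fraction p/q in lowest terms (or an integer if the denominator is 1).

Let h be the number of horizontal steps (so 4-h are vertical). To end at (1,3) need (h+1)/2 right-steps and ((4-h)+3)/2 up-steps.
Sum over h with 1 ≤ h ≤ 1, h ≡ 1 (mod 2), 4-h ≡ 1 (mod 2):
h=1: C(4,1)·C(1,1)·C(3,3) = 4·1·1 = 4
Total favorable: 4
Total paths: 4^4 = 256
P = 4/256 = 1/64

Answer: 1/64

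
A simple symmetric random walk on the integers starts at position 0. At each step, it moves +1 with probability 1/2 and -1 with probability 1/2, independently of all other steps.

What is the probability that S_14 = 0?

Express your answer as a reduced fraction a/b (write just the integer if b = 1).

To return to 0 after 14 steps: need exactly 7 steps of +1 and 7 of -1.
Favorable paths: C(14,7) = 3432
Total paths: 2^14 = 16384
P = 3432/16384 = 429/2048

Answer: 429/2048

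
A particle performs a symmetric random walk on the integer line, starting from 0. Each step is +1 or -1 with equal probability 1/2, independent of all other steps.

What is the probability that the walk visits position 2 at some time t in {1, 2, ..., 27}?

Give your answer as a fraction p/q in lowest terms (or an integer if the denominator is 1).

Count via complement. Let g(t,s) = #length-t paths at position s with S_1..S_t all ≠ 2.
g(t,s) = g(t-1,s-1) + g(t-1,s+1) for s ≠ 2; g(t,2) = 0.
t=0: g(0,0)=1
t=1: g(1,-1)=1 g(1,1)=1
t=2: g(2,-2)=1 g(2,0)=2
t=3: g(3,-3)=1 g(3,-1)=3 g(3,1)=2
t=4: g(4,-4)=1 g(4,-2)=4 g(4,0)=5
t=5: g(5,-5)=1 g(5,-3)=5 g(5,-1)=9 g(5,1)=5
t=6: g(6,-6)=1 g(6,-4)=6 g(6,-2)=14 g(6,0)=14
t=7: g(7,-7)=1 g(7,-5)=7 g(7,-3)=20 g(7,-1)=28 g(7,1)=14
t=8: g(8,-8)=1 g(8,-6)=8 g(8,-4)=27 g(8,-2)=48 g(8,0)=42
t=9: g(9,-9)=1 g(9,-7)=9 g(9,-5)=35 g(9,-3)=75 g(9,-1)=90 g(9,1)=42
t=10: g(10,-10)=1 g(10,-8)=10 g(10,-6)=44 g(10,-4)=110 g(10,-2)=165 g(10,0)=132
t=11: g(11,-11)=1 g(11,-9)=11 g(11,-7)=54 g(11,-5)=154 g(11,-3)=275 g(11,-1)=297 g(11,1)=132
t=12: g(12,-12)=1 g(12,-10)=12 g(12,-8)=65 g(12,-6)=208 g(12,-4)=429 g(12,-2)=572 g(12,0)=429
t=13: g(13,-13)=1 g(13,-11)=13 g(13,-9)=77 g(13,-7)=273 g(13,-5)=637 g(13,-3)=1001 g(13,-1)=1001 g(13,1)=429
t=14: g(14,-14)=1 g(14,-12)=14 g(14,-10)=90 g(14,-8)=350 g(14,-6)=910 g(14,-4)=1638 g(14,-2)=2002 g(14,0)=1430
t=15: g(15,-15)=1 g(15,-13)=15 g(15,-11)=104 g(15,-9)=440 g(15,-7)=1260 g(15,-5)=2548 g(15,-3)=3640 g(15,-1)=3432 g(15,1)=1430
t=16: g(16,-16)=1 g(16,-14)=16 g(16,-12)=119 g(16,-10)=544 g(16,-8)=1700 g(16,-6)=3808 g(16,-4)=6188 g(16,-2)=7072 g(16,0)=4862
t=17: g(17,-17)=1 g(17,-15)=17 g(17,-13)=135 g(17,-11)=663 g(17,-9)=2244 g(17,-7)=5508 g(17,-5)=9996 g(17,-3)=13260 g(17,-1)=11934 g(17,1)=4862
t=18: g(18,-18)=1 g(18,-16)=18 g(18,-14)=152 g(18,-12)=798 g(18,-10)=2907 g(18,-8)=7752 g(18,-6)=15504 g(18,-4)=23256 g(18,-2)=25194 g(18,0)=16796
t=19: g(19,-19)=1 g(19,-17)=19 g(19,-15)=170 g(19,-13)=950 g(19,-11)=3705 g(19,-9)=10659 g(19,-7)=23256 g(19,-5)=38760 g(19,-3)=48450 g(19,-1)=41990 g(19,1)=16796
t=20: g(20,-20)=1 g(20,-18)=20 g(20,-16)=189 g(20,-14)=1120 g(20,-12)=4655 g(20,-10)=14364 g(20,-8)=33915 g(20,-6)=62016 g(20,-4)=87210 g(20,-2)=90440 g(20,0)=58786
t=21: g(21,-21)=1 g(21,-19)=21 g(21,-17)=209 g(21,-15)=1309 g(21,-13)=5775 g(21,-11)=19019 g(21,-9)=48279 g(21,-7)=95931 g(21,-5)=149226 g(21,-3)=177650 g(21,-1)=149226 g(21,1)=58786
t=22: g(22,-22)=1 g(22,-20)=22 g(22,-18)=230 g(22,-16)=1518 g(22,-14)=7084 g(22,-12)=24794 g(22,-10)=67298 g(22,-8)=144210 g(22,-6)=245157 g(22,-4)=326876 g(22,-2)=326876 g(22,0)=208012
t=23: g(23,-23)=1 g(23,-21)=23 g(23,-19)=252 g(23,-17)=1748 g(23,-15)=8602 g(23,-13)=31878 g(23,-11)=92092 g(23,-9)=211508 g(23,-7)=389367 g(23,-5)=572033 g(23,-3)=653752 g(23,-1)=534888 g(23,1)=208012
t=24: g(24,-24)=1 g(24,-22)=24 g(24,-20)=275 g(24,-18)=2000 g(24,-16)=10350 g(24,-14)=40480 g(24,-12)=123970 g(24,-10)=303600 g(24,-8)=600875 g(24,-6)=961400 g(24,-4)=1225785 g(24,-2)=1188640 g(24,0)=742900
t=25: g(25,-25)=1 g(25,-23)=25 g(25,-21)=299 g(25,-19)=2275 g(25,-17)=12350 g(25,-15)=50830 g(25,-13)=164450 g(25,-11)=427570 g(25,-9)=904475 g(25,-7)=1562275 g(25,-5)=2187185 g(25,-3)=2414425 g(25,-1)=1931540 g(25,1)=742900
t=26: g(26,-26)=1 g(26,-24)=26 g(26,-22)=324 g(26,-20)=2574 g(26,-18)=14625 g(26,-16)=63180 g(26,-14)=215280 g(26,-12)=592020 g(26,-10)=1332045 g(26,-8)=2466750 g(26,-6)=3749460 g(26,-4)=4601610 g(26,-2)=4345965 g(26,0)=2674440
t=27: g(27,-27)=1 g(27,-25)=27 g(27,-23)=350 g(27,-21)=2898 g(27,-19)=17199 g(27,-17)=77805 g(27,-15)=278460 g(27,-13)=807300 g(27,-11)=1924065 g(27,-9)=3798795 g(27,-7)=6216210 g(27,-5)=8351070 g(27,-3)=8947575 g(27,-1)=7020405 g(27,1)=2674440
Paths never hitting 2: Σ_s g(27,s) = 40116600
Paths hitting 2: 2^27 - 40116600 = 94101128
P = 94101128/134217728 = 11762641/16777216

Answer: 11762641/16777216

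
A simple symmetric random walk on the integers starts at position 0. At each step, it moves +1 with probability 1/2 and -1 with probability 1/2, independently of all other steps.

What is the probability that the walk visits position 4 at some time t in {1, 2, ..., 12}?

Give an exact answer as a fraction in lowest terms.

Answer: 1093/4096

Derivation:
Count via complement. Let g(t,s) = #length-t paths at position s with S_1..S_t all ≠ 4.
g(t,s) = g(t-1,s-1) + g(t-1,s+1) for s ≠ 4; g(t,4) = 0.
t=0: g(0,0)=1
t=1: g(1,-1)=1 g(1,1)=1
t=2: g(2,-2)=1 g(2,0)=2 g(2,2)=1
t=3: g(3,-3)=1 g(3,-1)=3 g(3,1)=3 g(3,3)=1
t=4: g(4,-4)=1 g(4,-2)=4 g(4,0)=6 g(4,2)=4
t=5: g(5,-5)=1 g(5,-3)=5 g(5,-1)=10 g(5,1)=10 g(5,3)=4
t=6: g(6,-6)=1 g(6,-4)=6 g(6,-2)=15 g(6,0)=20 g(6,2)=14
t=7: g(7,-7)=1 g(7,-5)=7 g(7,-3)=21 g(7,-1)=35 g(7,1)=34 g(7,3)=14
t=8: g(8,-8)=1 g(8,-6)=8 g(8,-4)=28 g(8,-2)=56 g(8,0)=69 g(8,2)=48
t=9: g(9,-9)=1 g(9,-7)=9 g(9,-5)=36 g(9,-3)=84 g(9,-1)=125 g(9,1)=117 g(9,3)=48
t=10: g(10,-10)=1 g(10,-8)=10 g(10,-6)=45 g(10,-4)=120 g(10,-2)=209 g(10,0)=242 g(10,2)=165
t=11: g(11,-11)=1 g(11,-9)=11 g(11,-7)=55 g(11,-5)=165 g(11,-3)=329 g(11,-1)=451 g(11,1)=407 g(11,3)=165
t=12: g(12,-12)=1 g(12,-10)=12 g(12,-8)=66 g(12,-6)=220 g(12,-4)=494 g(12,-2)=780 g(12,0)=858 g(12,2)=572
Paths never hitting 4: Σ_s g(12,s) = 3003
Paths hitting 4: 2^12 - 3003 = 1093
P = 1093/4096 = 1093/4096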